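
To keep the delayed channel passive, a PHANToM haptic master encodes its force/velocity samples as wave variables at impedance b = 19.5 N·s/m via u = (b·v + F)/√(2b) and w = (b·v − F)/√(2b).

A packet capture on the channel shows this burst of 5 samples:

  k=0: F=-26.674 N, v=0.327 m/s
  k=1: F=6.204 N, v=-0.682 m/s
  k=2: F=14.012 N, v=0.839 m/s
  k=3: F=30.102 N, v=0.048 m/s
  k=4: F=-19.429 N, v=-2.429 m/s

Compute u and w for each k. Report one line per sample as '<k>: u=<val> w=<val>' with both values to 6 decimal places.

k=0: b·v=19.5×0.327=6.376500; √(2b)=6.244998; u=(6.376500+(-26.674))/6.244998=-3.250201, w=(6.376500−(-26.674))/6.244998=5.292316
k=1: b·v=19.5×(-0.682)=-13.299000; √(2b)=6.244998; u=(-13.299000+6.204)/6.244998=-1.136109, w=(-13.299000−6.204)/6.244998=-3.122979
k=2: b·v=19.5×0.839=16.360500; √(2b)=6.244998; u=(16.360500+14.012)/6.244998=4.863492, w=(16.360500−14.012)/6.244998=0.376061
k=3: b·v=19.5×0.048=0.936000; √(2b)=6.244998; u=(0.936000+30.102)/6.244998=4.970058, w=(0.936000−30.102)/6.244998=-4.670298
k=4: b·v=19.5×(-2.429)=-47.365500; √(2b)=6.244998; u=(-47.365500+(-19.429))/6.244998=-10.695680, w=(-47.365500−(-19.429))/6.244998=-4.473420

0: u=-3.250201 w=5.292316
1: u=-1.136109 w=-3.122979
2: u=4.863492 w=0.376061
3: u=4.970058 w=-4.670298
4: u=-10.695680 w=-4.473420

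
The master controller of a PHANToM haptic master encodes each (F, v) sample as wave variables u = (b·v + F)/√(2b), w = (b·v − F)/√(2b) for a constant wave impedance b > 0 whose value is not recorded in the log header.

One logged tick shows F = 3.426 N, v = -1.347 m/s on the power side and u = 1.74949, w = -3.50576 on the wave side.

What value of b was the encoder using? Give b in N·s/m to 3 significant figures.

u + w = -1.75627;  u + w = √(2b)·v, so √(2b) = -1.75627/(-1.347) = 1.30384.
b = (√(2b))²/2 = 1.69999/2 = 0.85000.
(Check via u − w = 2F/√(2b): u − w = 5.25525, 2F/√(2b) = 5.25525.)

b = 0.85 N·s/m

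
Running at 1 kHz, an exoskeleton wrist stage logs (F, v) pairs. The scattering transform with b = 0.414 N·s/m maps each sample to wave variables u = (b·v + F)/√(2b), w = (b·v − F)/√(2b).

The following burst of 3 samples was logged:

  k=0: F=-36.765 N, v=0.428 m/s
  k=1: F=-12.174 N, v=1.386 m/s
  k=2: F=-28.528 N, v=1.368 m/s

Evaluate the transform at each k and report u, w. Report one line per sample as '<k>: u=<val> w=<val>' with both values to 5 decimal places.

k=0: b·v=0.414×0.428=0.17719; √(2b)=0.90995; u=(0.17719+(-36.765))/0.90995=-40.20881, w=(0.17719−(-36.765))/0.90995=40.59827
k=1: b·v=0.414×1.386=0.57380; √(2b)=0.90995; u=(0.57380+(-12.174))/0.90995=-12.74824, w=(0.57380−(-12.174))/0.90995=14.00942
k=2: b·v=0.414×1.368=0.56635; √(2b)=0.90995; u=(0.56635+(-28.528))/0.90995=-30.72894, w=(0.56635−(-28.528))/0.90995=31.97375

0: u=-40.20881 w=40.59827
1: u=-12.74824 w=14.00942
2: u=-30.72894 w=31.97375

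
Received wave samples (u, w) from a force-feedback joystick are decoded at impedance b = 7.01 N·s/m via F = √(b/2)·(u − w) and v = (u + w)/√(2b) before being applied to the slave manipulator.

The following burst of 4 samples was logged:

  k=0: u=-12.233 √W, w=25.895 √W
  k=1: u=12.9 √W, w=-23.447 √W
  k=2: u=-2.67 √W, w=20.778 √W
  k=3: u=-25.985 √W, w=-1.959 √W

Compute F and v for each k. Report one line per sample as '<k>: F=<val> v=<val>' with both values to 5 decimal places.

k=0: u−w=-38.12800, u+w=13.66200; √(b/2)=1.87216, √(2b)=3.74433; F=1.87216×(-38.128)=-71.38189, v=13.66200/3.74433=3.64872
k=1: u−w=36.34700, u+w=-10.54700; √(b/2)=1.87216, √(2b)=3.74433; F=1.87216×36.347=68.04756, v=-10.54700/3.74433=-2.81679
k=2: u−w=-23.44800, u+w=18.10800; √(b/2)=1.87216, √(2b)=3.74433; F=1.87216×(-23.448)=-43.89851, v=18.10800/3.74433=4.83611
k=3: u−w=-24.02600, u+w=-27.94400; √(b/2)=1.87216, √(2b)=3.74433; F=1.87216×(-24.026)=-44.98062, v=-27.94400/3.74433=-7.46302

0: F=-71.38189 v=3.64872
1: F=68.04756 v=-2.81679
2: F=-43.89851 v=4.83611
3: F=-44.98062 v=-7.46302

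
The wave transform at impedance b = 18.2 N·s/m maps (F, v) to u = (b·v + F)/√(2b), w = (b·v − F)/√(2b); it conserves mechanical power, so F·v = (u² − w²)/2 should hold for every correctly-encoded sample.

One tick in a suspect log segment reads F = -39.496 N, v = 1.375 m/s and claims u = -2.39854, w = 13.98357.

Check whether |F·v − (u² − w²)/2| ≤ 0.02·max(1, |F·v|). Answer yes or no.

F·v = (-39.496)×1.375 = -54.30700 W.
(u² − w²)/2 = (5.75299 − 195.54023)/2 = -94.89362 W.
|Δ| = 40.58662;  2% of max(1, |F·v|) = 1.08614.

no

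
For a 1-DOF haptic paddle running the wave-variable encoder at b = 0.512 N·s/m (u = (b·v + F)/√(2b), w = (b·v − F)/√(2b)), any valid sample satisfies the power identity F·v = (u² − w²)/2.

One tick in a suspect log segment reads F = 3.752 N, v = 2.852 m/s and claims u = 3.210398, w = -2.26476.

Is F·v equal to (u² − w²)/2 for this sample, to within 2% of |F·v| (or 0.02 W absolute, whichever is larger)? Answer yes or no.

no

F·v = 3.752×2.852 = 10.700704 W.
(u² − w²)/2 = (10.306655 − 5.129138)/2 = 2.588759 W.
|Δ| = 8.111945;  2% of max(1, |F·v|) = 0.214014.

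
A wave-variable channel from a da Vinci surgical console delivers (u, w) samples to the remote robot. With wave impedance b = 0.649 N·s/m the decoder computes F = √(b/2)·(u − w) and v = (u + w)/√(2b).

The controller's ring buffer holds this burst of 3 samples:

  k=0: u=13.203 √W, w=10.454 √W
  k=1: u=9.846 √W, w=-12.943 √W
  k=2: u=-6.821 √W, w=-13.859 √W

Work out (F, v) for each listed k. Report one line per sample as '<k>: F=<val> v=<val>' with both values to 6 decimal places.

0: F=1.565965 v=20.764540
1: F=12.981731 v=-2.718341
2: F=4.009190 v=-18.151528

k=0: u−w=2.749000, u+w=23.657000; √(b/2)=0.569649, √(2b)=1.139298; F=0.569649×2.749=1.565965, v=23.657000/1.139298=20.764540
k=1: u−w=22.789000, u+w=-3.097000; √(b/2)=0.569649, √(2b)=1.139298; F=0.569649×22.789=12.981731, v=-3.097000/1.139298=-2.718341
k=2: u−w=7.038000, u+w=-20.680000; √(b/2)=0.569649, √(2b)=1.139298; F=0.569649×7.038=4.009190, v=-20.680000/1.139298=-18.151528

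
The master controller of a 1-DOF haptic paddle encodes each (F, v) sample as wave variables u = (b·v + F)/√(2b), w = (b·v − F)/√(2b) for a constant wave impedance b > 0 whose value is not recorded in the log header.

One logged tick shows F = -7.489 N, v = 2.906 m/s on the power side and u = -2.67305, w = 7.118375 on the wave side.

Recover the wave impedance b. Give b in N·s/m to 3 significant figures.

b = 1.17 N·s/m

u + w = 4.445325;  u + w = √(2b)·v, so √(2b) = 4.445325/2.906 = 1.529706.
b = (√(2b))²/2 = 2.340000/2 = 1.170000.
(Check via u − w = 2F/√(2b): u − w = -9.791425, 2F/√(2b) = -9.791425.)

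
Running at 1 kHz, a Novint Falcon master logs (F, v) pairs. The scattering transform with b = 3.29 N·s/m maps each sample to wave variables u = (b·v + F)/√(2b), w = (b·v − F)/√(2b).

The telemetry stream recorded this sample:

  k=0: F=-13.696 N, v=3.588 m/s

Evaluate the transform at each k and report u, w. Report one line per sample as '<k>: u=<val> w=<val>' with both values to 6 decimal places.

k=0: b·v=3.29×3.588=11.804520; √(2b)=2.565151; u=(11.804520+(-13.696))/2.565151=-0.737376, w=(11.804520−(-13.696))/2.565151=9.941138

0: u=-0.737376 w=9.941138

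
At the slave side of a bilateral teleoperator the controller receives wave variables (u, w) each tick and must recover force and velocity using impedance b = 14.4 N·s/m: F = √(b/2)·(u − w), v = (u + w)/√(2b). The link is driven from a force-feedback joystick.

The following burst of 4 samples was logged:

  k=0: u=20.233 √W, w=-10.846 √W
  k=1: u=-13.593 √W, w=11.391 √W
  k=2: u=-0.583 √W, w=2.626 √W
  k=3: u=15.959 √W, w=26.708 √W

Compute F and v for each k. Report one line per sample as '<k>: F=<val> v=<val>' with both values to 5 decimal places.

0: F=83.39371 v=1.74916
1: F=-67.03911 v=-0.41032
2: F=-8.61065 v=0.38069
3: F=-28.84259 v=7.95053

k=0: u−w=31.07900, u+w=9.38700; √(b/2)=2.68328, √(2b)=5.36656; F=2.68328×31.079=83.39371, v=9.38700/5.36656=1.74916
k=1: u−w=-24.98400, u+w=-2.20200; √(b/2)=2.68328, √(2b)=5.36656; F=2.68328×(-24.984)=-67.03911, v=-2.20200/5.36656=-0.41032
k=2: u−w=-3.20900, u+w=2.04300; √(b/2)=2.68328, √(2b)=5.36656; F=2.68328×(-3.209)=-8.61065, v=2.04300/5.36656=0.38069
k=3: u−w=-10.74900, u+w=42.66700; √(b/2)=2.68328, √(2b)=5.36656; F=2.68328×(-10.749)=-28.84259, v=42.66700/5.36656=7.95053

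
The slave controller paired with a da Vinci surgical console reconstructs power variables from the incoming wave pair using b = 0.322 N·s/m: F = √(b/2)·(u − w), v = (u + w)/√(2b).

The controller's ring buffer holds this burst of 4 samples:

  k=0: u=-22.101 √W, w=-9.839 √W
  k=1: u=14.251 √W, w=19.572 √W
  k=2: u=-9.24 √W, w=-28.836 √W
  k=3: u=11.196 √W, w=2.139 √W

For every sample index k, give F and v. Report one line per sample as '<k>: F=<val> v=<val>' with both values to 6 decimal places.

0: F=-4.920104 v=-39.800816
1: F=-2.135041 v=42.147245
2: F=7.862857 v=-47.446959
3: F=3.634104 v=16.616903

k=0: u−w=-12.262000, u+w=-31.940000; √(b/2)=0.401248, √(2b)=0.802496; F=0.401248×(-12.262)=-4.920104, v=-31.940000/0.802496=-39.800816
k=1: u−w=-5.321000, u+w=33.823000; √(b/2)=0.401248, √(2b)=0.802496; F=0.401248×(-5.321)=-2.135041, v=33.823000/0.802496=42.147245
k=2: u−w=19.596000, u+w=-38.076000; √(b/2)=0.401248, √(2b)=0.802496; F=0.401248×19.596=7.862857, v=-38.076000/0.802496=-47.446959
k=3: u−w=9.057000, u+w=13.335000; √(b/2)=0.401248, √(2b)=0.802496; F=0.401248×9.057=3.634104, v=13.335000/0.802496=16.616903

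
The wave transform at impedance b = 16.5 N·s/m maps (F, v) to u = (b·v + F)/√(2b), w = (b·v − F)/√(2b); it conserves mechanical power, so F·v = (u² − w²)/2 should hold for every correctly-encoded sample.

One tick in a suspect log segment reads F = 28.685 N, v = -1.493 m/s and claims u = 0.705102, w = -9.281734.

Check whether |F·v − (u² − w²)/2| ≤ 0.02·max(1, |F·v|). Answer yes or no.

F·v = 28.685×(-1.493) = -42.826705 W.
(u² − w²)/2 = (0.497169 − 86.150586)/2 = -42.826709 W.
|Δ| = 0.000004;  2% of max(1, |F·v|) = 0.856534.

yes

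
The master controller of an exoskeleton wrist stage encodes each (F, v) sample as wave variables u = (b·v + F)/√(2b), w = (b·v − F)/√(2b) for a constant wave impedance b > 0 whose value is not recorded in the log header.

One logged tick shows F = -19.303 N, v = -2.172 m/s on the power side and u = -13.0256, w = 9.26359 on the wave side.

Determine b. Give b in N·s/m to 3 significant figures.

b = 1.5 N·s/m

u + w = -3.76201;  u + w = √(2b)·v, so √(2b) = -3.76201/(-2.172) = 1.73205.
b = (√(2b))²/2 = 2.99999/2 = 1.50000.
(Check via u − w = 2F/√(2b): u − w = -22.28919, 2F/√(2b) = -22.28921.)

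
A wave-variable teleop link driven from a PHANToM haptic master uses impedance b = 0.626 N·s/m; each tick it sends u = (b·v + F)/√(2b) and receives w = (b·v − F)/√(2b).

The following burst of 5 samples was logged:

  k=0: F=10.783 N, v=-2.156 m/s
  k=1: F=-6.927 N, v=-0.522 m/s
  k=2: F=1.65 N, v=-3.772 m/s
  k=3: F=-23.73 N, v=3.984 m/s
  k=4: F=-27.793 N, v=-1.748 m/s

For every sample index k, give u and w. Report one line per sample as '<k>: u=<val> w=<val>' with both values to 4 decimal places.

0: u=8.4307 w=-10.8431
1: u=-6.4828 w=5.8987
2: u=-0.6357 w=-3.5849
3: u=-18.9789 w=23.4367
4: u=-25.8169 w=23.8610

k=0: b·v=0.626×(-2.156)=-1.3497; √(2b)=1.1189; u=(-1.3497+10.783)/1.1189=8.4307, w=(-1.3497−10.783)/1.1189=-10.8431
k=1: b·v=0.626×(-0.522)=-0.3268; √(2b)=1.1189; u=(-0.3268+(-6.927))/1.1189=-6.4828, w=(-0.3268−(-6.927))/1.1189=5.8987
k=2: b·v=0.626×(-3.772)=-2.3613; √(2b)=1.1189; u=(-2.3613+1.65)/1.1189=-0.6357, w=(-2.3613−1.65)/1.1189=-3.5849
k=3: b·v=0.626×3.984=2.4940; √(2b)=1.1189; u=(2.4940+(-23.73))/1.1189=-18.9789, w=(2.4940−(-23.73))/1.1189=23.4367
k=4: b·v=0.626×(-1.748)=-1.0942; √(2b)=1.1189; u=(-1.0942+(-27.793))/1.1189=-25.8169, w=(-1.0942−(-27.793))/1.1189=23.8610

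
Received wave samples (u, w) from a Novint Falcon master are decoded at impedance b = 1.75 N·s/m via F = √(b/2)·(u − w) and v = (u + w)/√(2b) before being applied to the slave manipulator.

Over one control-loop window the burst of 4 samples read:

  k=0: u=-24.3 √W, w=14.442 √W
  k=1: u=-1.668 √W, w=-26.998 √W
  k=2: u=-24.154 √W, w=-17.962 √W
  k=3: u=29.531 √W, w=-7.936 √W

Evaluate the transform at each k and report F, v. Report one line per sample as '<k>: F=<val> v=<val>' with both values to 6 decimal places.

k=0: u−w=-38.742000, u+w=-9.858000; √(b/2)=0.935414, √(2b)=1.870829; F=0.935414×(-38.742)=-36.239823, v=-9.858000/1.870829=-5.269323
k=1: u−w=25.330000, u+w=-28.666000; √(b/2)=0.935414, √(2b)=1.870829; F=0.935414×25.33=23.694045, v=-28.666000/1.870829=-15.322622
k=2: u−w=-6.192000, u+w=-42.116000; √(b/2)=0.935414, √(2b)=1.870829; F=0.935414×(-6.192)=-5.792086, v=-42.116000/1.870829=-22.511949
k=3: u−w=37.467000, u+w=21.595000; √(b/2)=0.935414, √(2b)=1.870829; F=0.935414×37.467=35.047169, v=21.595000/1.870829=11.543013

0: F=-36.239823 v=-5.269323
1: F=23.694045 v=-15.322622
2: F=-5.792086 v=-22.511949
3: F=35.047169 v=11.543013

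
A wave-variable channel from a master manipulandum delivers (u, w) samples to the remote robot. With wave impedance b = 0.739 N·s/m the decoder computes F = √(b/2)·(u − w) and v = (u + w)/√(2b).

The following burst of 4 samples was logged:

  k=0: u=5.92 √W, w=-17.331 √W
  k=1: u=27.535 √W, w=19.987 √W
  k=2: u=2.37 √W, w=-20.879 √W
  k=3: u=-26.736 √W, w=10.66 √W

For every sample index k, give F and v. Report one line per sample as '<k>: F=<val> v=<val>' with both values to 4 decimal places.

0: F=14.1335 v=-9.3861
1: F=4.5882 v=39.0893
2: F=14.1323 v=-15.2246
3: F=-22.7317 v=-13.2233

k=0: u−w=23.2510, u+w=-11.4110; √(b/2)=0.6079, √(2b)=1.2157; F=0.6079×23.251=14.1335, v=-11.4110/1.2157=-9.3861
k=1: u−w=7.5480, u+w=47.5220; √(b/2)=0.6079, √(2b)=1.2157; F=0.6079×7.548=4.5882, v=47.5220/1.2157=39.0893
k=2: u−w=23.2490, u+w=-18.5090; √(b/2)=0.6079, √(2b)=1.2157; F=0.6079×23.249=14.1323, v=-18.5090/1.2157=-15.2246
k=3: u−w=-37.3960, u+w=-16.0760; √(b/2)=0.6079, √(2b)=1.2157; F=0.6079×(-37.396)=-22.7317, v=-16.0760/1.2157=-13.2233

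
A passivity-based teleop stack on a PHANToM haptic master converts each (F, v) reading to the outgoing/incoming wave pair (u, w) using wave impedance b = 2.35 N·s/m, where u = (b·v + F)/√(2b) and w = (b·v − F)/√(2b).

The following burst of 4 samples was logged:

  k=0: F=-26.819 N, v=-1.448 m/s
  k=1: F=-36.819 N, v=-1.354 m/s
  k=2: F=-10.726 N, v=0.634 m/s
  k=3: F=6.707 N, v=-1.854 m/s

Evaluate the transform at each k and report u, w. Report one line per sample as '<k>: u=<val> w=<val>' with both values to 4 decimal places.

0: u=-13.9403 w=10.8011
1: u=-18.4510 w=15.5156
2: u=-4.2603 w=5.6348
3: u=1.0840 w=-5.1034

k=0: b·v=2.35×(-1.448)=-3.4028; √(2b)=2.1679; u=(-3.4028+(-26.819))/2.1679=-13.9403, w=(-3.4028−(-26.819))/2.1679=10.8011
k=1: b·v=2.35×(-1.354)=-3.1819; √(2b)=2.1679; u=(-3.1819+(-36.819))/2.1679=-18.4510, w=(-3.1819−(-36.819))/2.1679=15.5156
k=2: b·v=2.35×0.634=1.4899; √(2b)=2.1679; u=(1.4899+(-10.726))/2.1679=-4.2603, w=(1.4899−(-10.726))/2.1679=5.6348
k=3: b·v=2.35×(-1.854)=-4.3569; √(2b)=2.1679; u=(-4.3569+6.707)/2.1679=1.0840, w=(-4.3569−6.707)/2.1679=-5.1034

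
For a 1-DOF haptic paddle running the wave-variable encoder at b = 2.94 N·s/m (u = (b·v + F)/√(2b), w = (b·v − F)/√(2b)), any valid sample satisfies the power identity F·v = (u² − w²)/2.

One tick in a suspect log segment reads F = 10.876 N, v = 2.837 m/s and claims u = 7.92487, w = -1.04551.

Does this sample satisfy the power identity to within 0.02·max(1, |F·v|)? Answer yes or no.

F·v = 10.876×2.837 = 30.85521 W.
(u² − w²)/2 = (62.80356 − 1.09309)/2 = 30.85524 W.
|Δ| = 0.00002;  2% of max(1, |F·v|) = 0.61710.

yes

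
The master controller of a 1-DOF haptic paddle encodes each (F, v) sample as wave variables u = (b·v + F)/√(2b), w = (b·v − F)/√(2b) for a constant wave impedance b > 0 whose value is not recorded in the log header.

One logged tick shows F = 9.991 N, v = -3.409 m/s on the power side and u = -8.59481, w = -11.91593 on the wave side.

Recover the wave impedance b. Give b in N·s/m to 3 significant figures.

b = 18.1 N·s/m

u + w = -20.51074;  u + w = √(2b)·v, so √(2b) = -20.51074/(-3.409) = 6.01664.
b = (√(2b))²/2 = 36.20001/2 = 18.10000.
(Check via u − w = 2F/√(2b): u − w = 3.32112, 2F/√(2b) = 3.32112.)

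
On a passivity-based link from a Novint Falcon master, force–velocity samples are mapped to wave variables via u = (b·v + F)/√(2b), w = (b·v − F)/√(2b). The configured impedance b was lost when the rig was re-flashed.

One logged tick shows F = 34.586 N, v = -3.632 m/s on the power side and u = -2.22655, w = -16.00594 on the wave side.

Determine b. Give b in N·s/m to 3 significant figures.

b = 12.6 N·s/m

u + w = -18.23249;  u + w = √(2b)·v, so √(2b) = -18.23249/(-3.632) = 5.01996.
b = (√(2b))²/2 = 25.19999/2 = 12.59999.
(Check via u − w = 2F/√(2b): u − w = 13.77939, 2F/√(2b) = 13.77940.)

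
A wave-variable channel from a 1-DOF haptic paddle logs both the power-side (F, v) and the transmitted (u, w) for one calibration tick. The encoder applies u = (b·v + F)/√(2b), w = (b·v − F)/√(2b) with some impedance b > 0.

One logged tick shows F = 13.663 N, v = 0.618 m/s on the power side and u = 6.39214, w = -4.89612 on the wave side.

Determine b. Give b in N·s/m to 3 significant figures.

b = 2.93 N·s/m

u + w = 1.4960;  u + w = √(2b)·v, so √(2b) = 1.4960/0.618 = 2.4207.
b = (√(2b))²/2 = 5.8600/2 = 2.9300.
(Check via u − w = 2F/√(2b): u − w = 11.2883, 2F/√(2b) = 11.2883.)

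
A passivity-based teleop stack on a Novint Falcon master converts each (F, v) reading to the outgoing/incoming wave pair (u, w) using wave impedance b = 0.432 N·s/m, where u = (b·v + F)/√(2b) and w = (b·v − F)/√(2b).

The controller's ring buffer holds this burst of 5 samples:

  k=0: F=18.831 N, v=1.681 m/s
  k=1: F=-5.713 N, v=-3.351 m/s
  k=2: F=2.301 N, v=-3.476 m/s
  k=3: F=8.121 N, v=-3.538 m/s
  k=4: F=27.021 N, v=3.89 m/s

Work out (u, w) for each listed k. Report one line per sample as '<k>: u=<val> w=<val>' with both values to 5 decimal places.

k=0: b·v=0.432×1.681=0.72619; √(2b)=0.92952; u=(0.72619+18.831)/0.92952=21.04019, w=(0.72619−18.831)/0.92952=-19.47767
k=1: b·v=0.432×(-3.351)=-1.44763; √(2b)=0.92952; u=(-1.44763+(-5.713))/0.92952=-7.70361, w=(-1.44763−(-5.713))/0.92952=4.58881
k=2: b·v=0.432×(-3.476)=-1.50163; √(2b)=0.92952; u=(-1.50163+2.301)/0.92952=0.85998, w=(-1.50163−2.301)/0.92952=-4.09098
k=3: b·v=0.432×(-3.538)=-1.52842; √(2b)=0.92952; u=(-1.52842+8.121)/0.92952=7.09249, w=(-1.52842−8.121)/0.92952=-10.38112
k=4: b·v=0.432×3.89=1.68048; √(2b)=0.92952; u=(1.68048+27.021)/0.92952=30.87788, w=(1.68048−27.021)/0.92952=-27.26206

0: u=21.04019 w=-19.47767
1: u=-7.70361 w=4.58881
2: u=0.85998 w=-4.09098
3: u=7.09249 w=-10.38112
4: u=30.87788 w=-27.26206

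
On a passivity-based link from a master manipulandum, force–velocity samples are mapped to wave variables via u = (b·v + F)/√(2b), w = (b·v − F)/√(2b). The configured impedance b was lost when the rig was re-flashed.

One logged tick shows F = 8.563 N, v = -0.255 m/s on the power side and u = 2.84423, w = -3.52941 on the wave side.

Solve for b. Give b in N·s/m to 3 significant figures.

u + w = -0.68518;  u + w = √(2b)·v, so √(2b) = -0.68518/(-0.255) = 2.68698.
b = (√(2b))²/2 = 7.21986/2 = 3.60993.
(Check via u − w = 2F/√(2b): u − w = 6.37364, 2F/√(2b) = 6.37370.)

b = 3.61 N·s/m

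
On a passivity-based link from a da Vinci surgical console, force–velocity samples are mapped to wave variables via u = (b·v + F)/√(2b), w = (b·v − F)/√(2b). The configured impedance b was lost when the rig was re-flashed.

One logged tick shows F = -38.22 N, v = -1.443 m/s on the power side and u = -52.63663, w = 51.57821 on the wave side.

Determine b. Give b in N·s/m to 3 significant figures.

b = 0.269 N·s/m

u + w = -1.05842;  u + w = √(2b)·v, so √(2b) = -1.05842/(-1.443) = 0.73349.
b = (√(2b))²/2 = 0.53800/2 = 0.26900.
(Check via u − w = 2F/√(2b): u − w = -104.21484, 2F/√(2b) = -104.21470.)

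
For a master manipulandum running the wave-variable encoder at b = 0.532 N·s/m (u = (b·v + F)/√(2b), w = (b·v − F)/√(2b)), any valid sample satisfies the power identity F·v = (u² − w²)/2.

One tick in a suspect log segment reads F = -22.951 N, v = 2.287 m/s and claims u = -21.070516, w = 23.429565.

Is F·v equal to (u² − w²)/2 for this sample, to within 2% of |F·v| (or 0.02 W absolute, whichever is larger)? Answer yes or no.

yes

F·v = (-22.951)×2.287 = -52.488937 W.
(u² − w²)/2 = (443.966645 − 548.944516)/2 = -52.488936 W.
|Δ| = 0.000001;  2% of max(1, |F·v|) = 1.049779.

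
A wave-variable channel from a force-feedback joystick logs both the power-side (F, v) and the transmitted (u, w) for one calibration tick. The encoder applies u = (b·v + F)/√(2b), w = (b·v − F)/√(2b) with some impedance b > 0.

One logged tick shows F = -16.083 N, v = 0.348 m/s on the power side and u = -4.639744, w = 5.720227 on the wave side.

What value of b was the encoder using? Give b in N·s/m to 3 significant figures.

b = 4.82 N·s/m

u + w = 1.080483;  u + w = √(2b)·v, so √(2b) = 1.080483/0.348 = 3.104836.
b = (√(2b))²/2 = 9.640008/2 = 4.820004.
(Check via u − w = 2F/√(2b): u − w = -10.359971, 2F/√(2b) = -10.359967.)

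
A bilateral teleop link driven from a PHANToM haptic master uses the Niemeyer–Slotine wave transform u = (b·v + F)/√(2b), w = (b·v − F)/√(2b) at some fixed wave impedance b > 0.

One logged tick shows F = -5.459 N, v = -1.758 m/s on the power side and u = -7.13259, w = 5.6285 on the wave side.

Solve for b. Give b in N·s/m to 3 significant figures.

u + w = -1.5041;  u + w = √(2b)·v, so √(2b) = -1.5041/(-1.758) = 0.8556.
b = (√(2b))²/2 = 0.7320/2 = 0.3660.
(Check via u − w = 2F/√(2b): u − w = -12.7611, 2F/√(2b) = -12.7611.)

b = 0.366 N·s/m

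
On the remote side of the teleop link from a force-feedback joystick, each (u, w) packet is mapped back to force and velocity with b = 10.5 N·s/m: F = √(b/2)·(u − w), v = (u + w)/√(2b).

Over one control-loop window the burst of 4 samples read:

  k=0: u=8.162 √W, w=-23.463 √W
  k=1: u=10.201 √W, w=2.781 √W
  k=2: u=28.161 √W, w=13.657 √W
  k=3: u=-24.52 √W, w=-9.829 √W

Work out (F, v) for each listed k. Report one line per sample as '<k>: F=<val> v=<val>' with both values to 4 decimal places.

0: F=72.4620 v=-3.3390
1: F=17.0014 v=2.8329
2: F=33.2328 v=9.1254
3: F=-33.6613 v=-7.4956

k=0: u−w=31.6250, u+w=-15.3010; √(b/2)=2.2913, √(2b)=4.5826; F=2.2913×31.625=72.4620, v=-15.3010/4.5826=-3.3390
k=1: u−w=7.4200, u+w=12.9820; √(b/2)=2.2913, √(2b)=4.5826; F=2.2913×7.42=17.0014, v=12.9820/4.5826=2.8329
k=2: u−w=14.5040, u+w=41.8180; √(b/2)=2.2913, √(2b)=4.5826; F=2.2913×14.504=33.2328, v=41.8180/4.5826=9.1254
k=3: u−w=-14.6910, u+w=-34.3490; √(b/2)=2.2913, √(2b)=4.5826; F=2.2913×(-14.691)=-33.6613, v=-34.3490/4.5826=-7.4956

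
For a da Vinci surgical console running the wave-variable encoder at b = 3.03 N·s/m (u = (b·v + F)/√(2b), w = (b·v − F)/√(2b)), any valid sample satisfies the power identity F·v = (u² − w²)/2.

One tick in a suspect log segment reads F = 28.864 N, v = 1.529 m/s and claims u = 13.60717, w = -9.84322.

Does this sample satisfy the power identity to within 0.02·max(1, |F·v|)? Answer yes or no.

yes

F·v = 28.864×1.529 = 44.13306 W.
(u² − w²)/2 = (185.15508 − 96.88898)/2 = 44.13305 W.
|Δ| = 0.00001;  2% of max(1, |F·v|) = 0.88266.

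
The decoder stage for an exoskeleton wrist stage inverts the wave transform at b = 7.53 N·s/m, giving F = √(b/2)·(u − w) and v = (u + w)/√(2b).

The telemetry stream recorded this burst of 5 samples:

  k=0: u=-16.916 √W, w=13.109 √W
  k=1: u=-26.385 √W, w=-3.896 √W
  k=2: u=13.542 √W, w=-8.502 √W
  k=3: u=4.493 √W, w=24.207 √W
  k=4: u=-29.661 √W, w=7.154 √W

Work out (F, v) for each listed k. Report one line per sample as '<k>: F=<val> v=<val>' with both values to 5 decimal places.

k=0: u−w=-30.02500, u+w=-3.80700; √(b/2)=1.94036, √(2b)=3.88072; F=1.94036×(-30.025)=-58.25933, v=-3.80700/3.88072=-0.98100
k=1: u−w=-22.48900, u+w=-30.28100; √(b/2)=1.94036, √(2b)=3.88072; F=1.94036×(-22.489)=-43.63677, v=-30.28100/3.88072=-7.80293
k=2: u−w=22.04400, u+w=5.04000; √(b/2)=1.94036, √(2b)=3.88072; F=1.94036×22.044=42.77331, v=5.04000/3.88072=1.29873
k=3: u−w=-19.71400, u+w=28.70000; √(b/2)=1.94036, √(2b)=3.88072; F=1.94036×(-19.714)=-38.25227, v=28.70000/3.88072=7.39553
k=4: u−w=-36.81500, u+w=-22.50700; √(b/2)=1.94036, √(2b)=3.88072; F=1.94036×(-36.815)=-71.43438, v=-22.50700/3.88072=-5.79969

0: F=-58.25933 v=-0.98100
1: F=-43.63677 v=-7.80293
2: F=42.77331 v=1.29873
3: F=-38.25227 v=7.39553
4: F=-71.43438 v=-5.79969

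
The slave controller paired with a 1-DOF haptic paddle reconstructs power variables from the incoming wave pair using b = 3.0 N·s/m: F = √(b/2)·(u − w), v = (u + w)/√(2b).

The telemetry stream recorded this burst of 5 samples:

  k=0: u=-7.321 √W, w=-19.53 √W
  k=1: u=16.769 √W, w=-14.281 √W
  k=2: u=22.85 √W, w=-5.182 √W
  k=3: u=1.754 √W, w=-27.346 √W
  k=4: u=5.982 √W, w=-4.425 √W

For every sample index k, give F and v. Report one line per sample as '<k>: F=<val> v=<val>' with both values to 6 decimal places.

k=0: u−w=12.209000, u+w=-26.851000; √(b/2)=1.224745, √(2b)=2.449490; F=1.224745×12.209=14.952910, v=-26.851000/2.449490=-10.961875
k=1: u−w=31.050000, u+w=2.488000; √(b/2)=1.224745, √(2b)=2.449490; F=1.224745×31.05=38.028328, v=2.488000/2.449490=1.015722
k=2: u−w=28.032000, u+w=17.668000; √(b/2)=1.224745, √(2b)=2.449490; F=1.224745×28.032=34.332048, v=17.668000/2.449490=7.212931
k=3: u−w=29.100000, u+w=-25.592000; √(b/2)=1.224745, √(2b)=2.449490; F=1.224745×29.1=35.640076, v=-25.592000/2.449490=-10.447890
k=4: u−w=10.407000, u+w=1.557000; √(b/2)=1.224745, √(2b)=2.449490; F=1.224745×10.407=12.745920, v=1.557000/2.449490=0.635643

0: F=14.952910 v=-10.961875
1: F=38.028328 v=1.015722
2: F=34.332048 v=7.212931
3: F=35.640076 v=-10.447890
4: F=12.745920 v=0.635643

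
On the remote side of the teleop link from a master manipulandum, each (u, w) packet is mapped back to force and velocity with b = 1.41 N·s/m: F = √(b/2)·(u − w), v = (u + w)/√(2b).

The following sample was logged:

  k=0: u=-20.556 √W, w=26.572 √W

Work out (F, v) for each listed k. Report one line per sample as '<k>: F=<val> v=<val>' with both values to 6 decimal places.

k=0: u−w=-47.128000, u+w=6.016000; √(b/2)=0.839643, √(2b)=1.679286; F=0.839643×(-47.128)=-39.570685, v=6.016000/1.679286=3.582476

0: F=-39.570685 v=3.582476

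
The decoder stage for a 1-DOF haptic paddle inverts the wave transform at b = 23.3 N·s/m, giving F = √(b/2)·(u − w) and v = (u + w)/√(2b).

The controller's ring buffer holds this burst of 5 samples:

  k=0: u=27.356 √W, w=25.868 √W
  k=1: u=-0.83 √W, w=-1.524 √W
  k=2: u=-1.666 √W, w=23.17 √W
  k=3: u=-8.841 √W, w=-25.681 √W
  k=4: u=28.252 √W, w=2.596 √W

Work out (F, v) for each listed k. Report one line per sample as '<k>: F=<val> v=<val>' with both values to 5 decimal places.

0: F=5.07886 v=7.79677
1: F=2.36877 v=-0.34484
2: F=-84.77047 v=3.15011
3: F=57.47845 v=-5.05712
4: F=87.56931 v=4.51891

k=0: u−w=1.48800, u+w=53.22400; √(b/2)=3.41321, √(2b)=6.82642; F=3.41321×1.488=5.07886, v=53.22400/6.82642=7.79677
k=1: u−w=0.69400, u+w=-2.35400; √(b/2)=3.41321, √(2b)=6.82642; F=3.41321×0.694=2.36877, v=-2.35400/6.82642=-0.34484
k=2: u−w=-24.83600, u+w=21.50400; √(b/2)=3.41321, √(2b)=6.82642; F=3.41321×(-24.836)=-84.77047, v=21.50400/6.82642=3.15011
k=3: u−w=16.84000, u+w=-34.52200; √(b/2)=3.41321, √(2b)=6.82642; F=3.41321×16.84=57.47845, v=-34.52200/6.82642=-5.05712
k=4: u−w=25.65600, u+w=30.84800; √(b/2)=3.41321, √(2b)=6.82642; F=3.41321×25.656=87.56931, v=30.84800/6.82642=4.51891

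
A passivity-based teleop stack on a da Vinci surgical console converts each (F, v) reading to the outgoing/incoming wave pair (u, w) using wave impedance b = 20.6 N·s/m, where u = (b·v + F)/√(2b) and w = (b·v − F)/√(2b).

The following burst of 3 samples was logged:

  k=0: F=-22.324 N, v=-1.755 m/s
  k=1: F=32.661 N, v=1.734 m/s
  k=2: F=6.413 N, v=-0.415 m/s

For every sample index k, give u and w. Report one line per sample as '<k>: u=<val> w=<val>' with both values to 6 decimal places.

k=0: b·v=20.6×(-1.755)=-36.153000; √(2b)=6.418723; u=(-36.153000+(-22.324))/6.418723=-9.110380, w=(-36.153000−(-22.324))/6.418723=-2.154479
k=1: b·v=20.6×1.734=35.720400; √(2b)=6.418723; u=(35.720400+32.661)/6.418723=10.653428, w=(35.720400−32.661)/6.418723=0.476637
k=2: b·v=20.6×(-0.415)=-8.549000; √(2b)=6.418723; u=(-8.549000+6.413)/6.418723=-0.332776, w=(-8.549000−6.413)/6.418723=-2.330993

0: u=-9.110380 w=-2.154479
1: u=10.653428 w=0.476637
2: u=-0.332776 w=-2.330993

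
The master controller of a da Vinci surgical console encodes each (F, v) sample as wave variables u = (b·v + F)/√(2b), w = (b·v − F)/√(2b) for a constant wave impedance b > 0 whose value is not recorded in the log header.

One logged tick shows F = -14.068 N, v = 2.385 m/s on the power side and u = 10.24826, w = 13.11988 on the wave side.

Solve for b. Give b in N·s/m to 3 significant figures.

u + w = 23.3681;  u + w = √(2b)·v, so √(2b) = 23.3681/2.385 = 9.7980.
b = (√(2b))²/2 = 96.0001/2 = 48.0000.
(Check via u − w = 2F/√(2b): u − w = -2.8716, 2F/√(2b) = -2.8716.)

b = 48 N·s/m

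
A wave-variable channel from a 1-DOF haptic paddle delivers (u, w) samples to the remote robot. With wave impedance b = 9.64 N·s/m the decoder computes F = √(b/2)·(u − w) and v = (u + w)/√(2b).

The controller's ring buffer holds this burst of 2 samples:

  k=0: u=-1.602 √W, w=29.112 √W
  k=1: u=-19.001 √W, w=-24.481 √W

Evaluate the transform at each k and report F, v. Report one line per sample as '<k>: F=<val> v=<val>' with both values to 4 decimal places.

k=0: u−w=-30.7140, u+w=27.5100; √(b/2)=2.1954, √(2b)=4.3909; F=2.1954×(-30.714)=-67.4310, v=27.5100/4.3909=6.2652
k=1: u−w=5.4800, u+w=-43.4820; √(b/2)=2.1954, √(2b)=4.3909; F=2.1954×5.48=12.0311, v=-43.4820/4.3909=-9.9028

0: F=-67.4310 v=6.2652
1: F=12.0311 v=-9.9028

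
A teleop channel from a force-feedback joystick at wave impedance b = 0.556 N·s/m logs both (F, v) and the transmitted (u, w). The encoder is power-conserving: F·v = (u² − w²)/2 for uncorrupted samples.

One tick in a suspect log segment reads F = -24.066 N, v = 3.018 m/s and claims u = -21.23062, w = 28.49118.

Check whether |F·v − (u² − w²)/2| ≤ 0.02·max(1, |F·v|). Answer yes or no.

F·v = (-24.066)×3.018 = -72.63119 W.
(u² − w²)/2 = (450.73923 − 811.74734)/2 = -180.50406 W.
|Δ| = 107.87287;  2% of max(1, |F·v|) = 1.45262.

no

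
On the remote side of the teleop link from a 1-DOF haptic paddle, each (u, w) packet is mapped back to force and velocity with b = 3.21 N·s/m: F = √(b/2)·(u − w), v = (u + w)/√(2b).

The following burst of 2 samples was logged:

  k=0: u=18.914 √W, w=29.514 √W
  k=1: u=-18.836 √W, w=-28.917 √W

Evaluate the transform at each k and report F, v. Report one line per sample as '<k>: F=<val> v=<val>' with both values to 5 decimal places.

0: F=-13.42899 v=19.11301
1: F=12.77148 v=-18.84661

k=0: u−w=-10.60000, u+w=48.42800; √(b/2)=1.26689, √(2b)=2.53377; F=1.26689×(-10.6)=-13.42899, v=48.42800/2.53377=19.11301
k=1: u−w=10.08100, u+w=-47.75300; √(b/2)=1.26689, √(2b)=2.53377; F=1.26689×10.081=12.77148, v=-47.75300/2.53377=-18.84661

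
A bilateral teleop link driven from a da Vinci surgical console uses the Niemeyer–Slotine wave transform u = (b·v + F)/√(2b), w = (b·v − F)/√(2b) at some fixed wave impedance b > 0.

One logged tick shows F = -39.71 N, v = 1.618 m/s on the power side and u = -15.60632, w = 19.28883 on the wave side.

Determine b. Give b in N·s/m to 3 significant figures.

u + w = 3.6825;  u + w = √(2b)·v, so √(2b) = 3.6825/1.618 = 2.2760.
b = (√(2b))²/2 = 5.1800/2 = 2.5900.
(Check via u − w = 2F/√(2b): u − w = -34.8952, 2F/√(2b) = -34.8951.)

b = 2.59 N·s/m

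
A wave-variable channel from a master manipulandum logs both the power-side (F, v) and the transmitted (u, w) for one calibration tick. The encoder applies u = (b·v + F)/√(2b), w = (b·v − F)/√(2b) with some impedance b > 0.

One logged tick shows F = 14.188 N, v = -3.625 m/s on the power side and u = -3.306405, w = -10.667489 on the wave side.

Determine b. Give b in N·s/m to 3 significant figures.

b = 7.43 N·s/m

u + w = -13.973894;  u + w = √(2b)·v, so √(2b) = -13.973894/(-3.625) = 3.854867.
b = (√(2b))²/2 = 14.860002/2 = 7.430001.
(Check via u − w = 2F/√(2b): u − w = 7.361084, 2F/√(2b) = 7.361083.)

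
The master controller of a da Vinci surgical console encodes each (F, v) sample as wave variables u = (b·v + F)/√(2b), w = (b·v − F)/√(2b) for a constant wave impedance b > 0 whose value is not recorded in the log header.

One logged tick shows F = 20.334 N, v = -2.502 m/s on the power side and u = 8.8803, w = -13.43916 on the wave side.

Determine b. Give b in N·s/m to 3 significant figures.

b = 1.66 N·s/m

u + w = -4.55886;  u + w = √(2b)·v, so √(2b) = -4.55886/(-2.502) = 1.82209.
b = (√(2b))²/2 = 3.32000/2 = 1.66000.
(Check via u − w = 2F/√(2b): u − w = 22.31946, 2F/√(2b) = 22.31947.)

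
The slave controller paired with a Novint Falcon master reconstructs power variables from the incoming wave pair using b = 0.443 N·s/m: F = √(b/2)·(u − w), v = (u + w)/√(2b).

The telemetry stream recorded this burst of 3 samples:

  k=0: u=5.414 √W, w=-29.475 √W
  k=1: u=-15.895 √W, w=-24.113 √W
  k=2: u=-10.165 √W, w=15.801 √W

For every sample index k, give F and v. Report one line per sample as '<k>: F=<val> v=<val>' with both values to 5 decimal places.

k=0: u−w=34.88900, u+w=-24.06100; √(b/2)=0.47064, √(2b)=0.94128; F=0.47064×34.889=16.42008, v=-24.06100/0.94128=-25.56212
k=1: u−w=8.21800, u+w=-40.00800; √(b/2)=0.47064, √(2b)=0.94128; F=0.47064×8.218=3.86770, v=-40.00800/0.94128=-42.50402
k=2: u−w=-25.96600, u+w=5.63600; √(b/2)=0.47064, √(2b)=0.94128; F=0.47064×(-25.966)=-12.22058, v=5.63600/0.94128=5.98762

0: F=16.42008 v=-25.56212
1: F=3.86770 v=-42.50402
2: F=-12.22058 v=5.98762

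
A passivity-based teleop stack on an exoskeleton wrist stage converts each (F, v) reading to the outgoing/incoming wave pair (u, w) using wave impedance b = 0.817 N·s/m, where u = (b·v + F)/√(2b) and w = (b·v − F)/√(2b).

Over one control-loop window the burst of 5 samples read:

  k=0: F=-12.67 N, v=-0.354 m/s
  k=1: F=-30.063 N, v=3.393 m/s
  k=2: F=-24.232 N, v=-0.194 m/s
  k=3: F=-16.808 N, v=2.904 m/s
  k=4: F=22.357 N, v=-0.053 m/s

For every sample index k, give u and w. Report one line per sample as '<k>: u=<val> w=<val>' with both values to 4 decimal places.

0: u=-10.1380 w=9.6855
1: u=-21.3497 w=25.6869
2: u=-19.0807 w=18.8327
3: u=-11.2929 w=15.0050
4: u=17.4560 w=-17.5238

k=0: b·v=0.817×(-0.354)=-0.2892; √(2b)=1.2783; u=(-0.2892+(-12.67))/1.2783=-10.1380, w=(-0.2892−(-12.67))/1.2783=9.6855
k=1: b·v=0.817×3.393=2.7721; √(2b)=1.2783; u=(2.7721+(-30.063))/1.2783=-21.3497, w=(2.7721−(-30.063))/1.2783=25.6869
k=2: b·v=0.817×(-0.194)=-0.1585; √(2b)=1.2783; u=(-0.1585+(-24.232))/1.2783=-19.0807, w=(-0.1585−(-24.232))/1.2783=18.8327
k=3: b·v=0.817×2.904=2.3726; √(2b)=1.2783; u=(2.3726+(-16.808))/1.2783=-11.2929, w=(2.3726−(-16.808))/1.2783=15.0050
k=4: b·v=0.817×(-0.053)=-0.0433; √(2b)=1.2783; u=(-0.0433+22.357)/1.2783=17.4560, w=(-0.0433−22.357)/1.2783=-17.5238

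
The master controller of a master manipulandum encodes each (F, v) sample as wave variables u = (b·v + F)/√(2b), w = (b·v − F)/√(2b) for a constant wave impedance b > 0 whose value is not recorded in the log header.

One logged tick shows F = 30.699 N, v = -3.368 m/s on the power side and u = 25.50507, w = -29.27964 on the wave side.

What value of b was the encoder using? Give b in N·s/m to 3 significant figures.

u + w = -3.77457;  u + w = √(2b)·v, so √(2b) = -3.77457/(-3.368) = 1.12072.
b = (√(2b))²/2 = 1.25600/2 = 0.62800.
(Check via u − w = 2F/√(2b): u − w = 54.78471, 2F/√(2b) = 54.78464.)

b = 0.628 N·s/m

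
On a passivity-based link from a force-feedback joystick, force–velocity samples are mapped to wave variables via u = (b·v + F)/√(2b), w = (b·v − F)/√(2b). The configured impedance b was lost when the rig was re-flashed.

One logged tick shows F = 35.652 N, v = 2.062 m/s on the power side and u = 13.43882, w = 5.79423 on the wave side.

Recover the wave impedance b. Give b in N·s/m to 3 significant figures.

b = 43.5 N·s/m

u + w = 19.2330;  u + w = √(2b)·v, so √(2b) = 19.2330/2.062 = 9.3274.
b = (√(2b))²/2 = 86.9999/2 = 43.5000.
(Check via u − w = 2F/√(2b): u − w = 7.6446, 2F/√(2b) = 7.6446.)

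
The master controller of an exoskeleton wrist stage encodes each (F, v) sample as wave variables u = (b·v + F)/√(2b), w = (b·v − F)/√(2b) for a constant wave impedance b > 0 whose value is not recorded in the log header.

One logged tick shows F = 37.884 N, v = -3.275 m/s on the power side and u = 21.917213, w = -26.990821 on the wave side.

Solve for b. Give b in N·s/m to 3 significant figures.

u + w = -5.073608;  u + w = √(2b)·v, so √(2b) = -5.073608/(-3.275) = 1.549193.
b = (√(2b))²/2 = 2.400000/2 = 1.200000.
(Check via u − w = 2F/√(2b): u − w = 48.908034, 2F/√(2b) = 48.908035.)

b = 1.2 N·s/m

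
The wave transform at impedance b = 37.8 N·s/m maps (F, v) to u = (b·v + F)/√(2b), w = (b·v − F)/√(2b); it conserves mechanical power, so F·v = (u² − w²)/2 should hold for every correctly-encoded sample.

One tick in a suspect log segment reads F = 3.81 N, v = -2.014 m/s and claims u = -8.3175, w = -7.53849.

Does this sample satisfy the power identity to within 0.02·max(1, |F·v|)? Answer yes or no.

no

F·v = 3.81×(-2.014) = -7.67334 W.
(u² − w²)/2 = (69.18081 − 56.82883)/2 = 6.17599 W.
|Δ| = 13.84933;  2% of max(1, |F·v|) = 0.15347.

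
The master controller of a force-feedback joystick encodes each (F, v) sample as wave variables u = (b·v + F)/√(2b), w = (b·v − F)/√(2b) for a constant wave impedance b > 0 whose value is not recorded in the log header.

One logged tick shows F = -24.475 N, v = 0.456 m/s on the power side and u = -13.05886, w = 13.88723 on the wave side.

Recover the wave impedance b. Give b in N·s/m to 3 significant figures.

b = 1.65 N·s/m

u + w = 0.8284;  u + w = √(2b)·v, so √(2b) = 0.8284/0.456 = 1.8166.
b = (√(2b))²/2 = 3.3000/2 = 1.6500.
(Check via u − w = 2F/√(2b): u − w = -26.9461, 2F/√(2b) = -26.9459.)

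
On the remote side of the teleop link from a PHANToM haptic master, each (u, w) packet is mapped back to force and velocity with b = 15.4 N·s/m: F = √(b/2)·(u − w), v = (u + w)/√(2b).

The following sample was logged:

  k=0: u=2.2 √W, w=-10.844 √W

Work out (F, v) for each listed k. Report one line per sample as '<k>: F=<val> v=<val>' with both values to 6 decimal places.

0: F=36.195631 v=-1.557541

k=0: u−w=13.044000, u+w=-8.644000; √(b/2)=2.774887, √(2b)=5.549775; F=2.774887×13.044=36.195631, v=-8.644000/5.549775=-1.557541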